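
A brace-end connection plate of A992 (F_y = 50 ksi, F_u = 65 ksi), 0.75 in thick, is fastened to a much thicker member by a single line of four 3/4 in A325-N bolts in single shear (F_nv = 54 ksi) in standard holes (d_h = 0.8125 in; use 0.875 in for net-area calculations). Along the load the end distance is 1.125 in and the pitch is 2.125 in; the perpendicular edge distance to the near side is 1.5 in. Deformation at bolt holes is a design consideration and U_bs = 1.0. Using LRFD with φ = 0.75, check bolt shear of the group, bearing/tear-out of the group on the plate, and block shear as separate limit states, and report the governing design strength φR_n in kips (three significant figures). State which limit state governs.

71.6 kips (bolt shear governs)

Bolt shear: A_b = π·0.75²/4 = 0.4418 in²; R_n = 54 × 0.4418 × 4 × 1 = 95.43 kips → 0.75 × 95.43 = 71.6 kips.
Bearing: edge l_c = 0.7188, r_n = 42.05 kips; interior l_c = 1.312, r_n = 76.78 kips; R_n = 42.05 + 3·76.78 = 272.4 kips → 204 kips.
Block shear: A_gv = 5.625, A_nv = 3.328, A_nt = 0.7969 in²; R_n = min(0.6F_uA_nv, 0.6F_yA_gv) + U_bs·F_u·A_nt = 181.6 kips → 136 kips.
Bolt shear governs: 71.6 kips.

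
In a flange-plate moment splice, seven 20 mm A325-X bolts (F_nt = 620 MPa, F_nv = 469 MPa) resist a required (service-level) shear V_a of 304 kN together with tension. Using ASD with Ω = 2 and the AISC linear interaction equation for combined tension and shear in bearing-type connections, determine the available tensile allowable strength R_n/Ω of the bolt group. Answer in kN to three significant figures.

A_b = π·20²/4 = 314.2 mm²; f_rv = 304 × 1000 / (7 × 314.2) = 138.2 MPa.
F'_nt = 1.3 F_nt − (Ω F_nt / F_nv) f_rv = 1.3·620 − (2·620/469)·138.2 = 440.5 MPa, capped at F_nt → F'_nt = 440.5 MPa.
R_n = F'_nt · A_b · n = 440.5 × 314.2 × 7 / 1000 = 968.7 kN.
Allowable strength R_n/Ω = 968.7 / 2 = 484 kN.

484 kN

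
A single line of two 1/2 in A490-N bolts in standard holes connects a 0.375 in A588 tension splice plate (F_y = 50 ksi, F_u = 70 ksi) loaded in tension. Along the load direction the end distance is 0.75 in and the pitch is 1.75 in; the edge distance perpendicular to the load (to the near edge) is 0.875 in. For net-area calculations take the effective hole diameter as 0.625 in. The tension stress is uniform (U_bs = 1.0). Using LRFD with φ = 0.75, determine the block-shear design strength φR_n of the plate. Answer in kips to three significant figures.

29.5 kips

Shear plane L_v = 0.75 + 1·1.75 = 2.5 in; A_gv = 2.5 × 0.375 = 0.9375 in².
A_nv = (2.5 − 1.5·0.625) × 0.375 = 0.5859 in².
A_nt = (0.875 − 0.5·0.625) × 0.375 = 0.2109 in².
0.6 F_u A_nv = 24.61 kips; 0.6 F_y A_gv = 28.12 kips → shear rupture governs the shear term.
R_n = 24.61 + 1.0 × 70 × 0.2109 = 39.38 kips.
Design strength φR_n = 0.75 × 39.38 = 29.5 kips.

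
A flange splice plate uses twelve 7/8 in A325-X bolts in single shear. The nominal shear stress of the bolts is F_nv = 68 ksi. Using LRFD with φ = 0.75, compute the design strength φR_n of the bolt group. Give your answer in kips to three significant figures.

368 kips

A_b = π × 0.875² / 4 = 0.6013 in².
R_n = F_nv · A_b · n · n_s = 68 × 0.6013 × 12 × 1 = 490.7 kips.
Design strength φR_n = 0.75 × 490.7 = 368 kips.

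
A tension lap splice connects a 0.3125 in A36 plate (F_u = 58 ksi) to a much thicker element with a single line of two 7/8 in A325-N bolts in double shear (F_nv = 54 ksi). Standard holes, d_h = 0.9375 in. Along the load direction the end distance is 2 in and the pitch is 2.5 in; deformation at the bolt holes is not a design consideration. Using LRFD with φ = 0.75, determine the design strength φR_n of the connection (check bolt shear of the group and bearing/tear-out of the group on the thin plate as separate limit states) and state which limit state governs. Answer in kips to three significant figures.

63.1 kips (bearing governs)

Bolt shear: A_b = π·0.875²/4 = 0.6013 in²; R_n = 54 × 0.6013 × 2 × 2 = 129.9 kips → 0.75 × 129.9 = 97.4 kips.
Bearing (1.5 l_c t F_u ≤ 3.0 d t F_u): upper limit = 3.0·0.875·0.3125·58 = 47.58 kips.
  Edge l_c = 2 − 0.9375/2 = 1.531 → r_n = 41.63 kips; interior l_c = 2.5 − 0.9375 = 1.562 → r_n = 42.48 kips.
  R_n,bearing = 1·41.63 + 1·42.48 = 84.11 kips → 0.75 × 84.11 = 63.1 kips.
Bearing governs: 63.1 kips.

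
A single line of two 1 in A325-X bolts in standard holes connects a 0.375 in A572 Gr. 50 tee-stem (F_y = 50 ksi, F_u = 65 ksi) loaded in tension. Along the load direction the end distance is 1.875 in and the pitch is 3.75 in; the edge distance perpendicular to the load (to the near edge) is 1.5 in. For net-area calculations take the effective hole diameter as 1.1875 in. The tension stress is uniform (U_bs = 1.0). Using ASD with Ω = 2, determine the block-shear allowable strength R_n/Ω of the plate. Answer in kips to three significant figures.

Shear plane L_v = 1.875 + 1·3.75 = 5.625 in; A_gv = 5.625 × 0.375 = 2.109 in².
A_nv = (5.625 − 1.5·1.1875) × 0.375 = 1.441 in².
A_nt = (1.5 − 0.5·1.1875) × 0.375 = 0.3398 in².
0.6 F_u A_nv = 56.21 kips; 0.6 F_y A_gv = 63.28 kips → shear rupture governs the shear term.
R_n = 56.21 + 1.0 × 65 × 0.3398 = 78.3 kips.
Allowable strength R_n/Ω = 78.3 / 2 = 39.2 kips.

39.2 kips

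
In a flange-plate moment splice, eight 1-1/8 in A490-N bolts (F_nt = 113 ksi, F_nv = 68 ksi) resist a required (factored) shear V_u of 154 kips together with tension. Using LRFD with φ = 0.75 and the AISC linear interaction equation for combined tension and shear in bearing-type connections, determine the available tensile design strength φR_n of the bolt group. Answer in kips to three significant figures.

620 kips

A_b = π·1.125²/4 = 0.994 in²; f_rv = 154 / (8 × 0.994) = 19.37 ksi.
F'_nt = 1.3 F_nt − (F_nt / φF_nv) f_rv = 1.3·113 − (113/(0.75·68))·19.37 = 104 ksi, capped at F_nt → F'_nt = 104 ksi.
R_n = F'_nt · A_b · n = 104 × 0.994 × 8 = 827 kips.
Design strength φR_n = 0.75 × 827 = 620 kips.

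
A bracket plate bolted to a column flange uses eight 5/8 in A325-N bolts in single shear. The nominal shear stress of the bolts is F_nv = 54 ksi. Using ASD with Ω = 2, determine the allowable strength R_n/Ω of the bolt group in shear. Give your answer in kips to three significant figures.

A_b = π × 0.625² / 4 = 0.3068 in².
R_n = F_nv · A_b · n · n_s = 54 × 0.3068 × 8 × 1 = 132.5 kips.
Allowable strength R_n/Ω = 132.5 / 2 = 66.3 kips.

66.3 kips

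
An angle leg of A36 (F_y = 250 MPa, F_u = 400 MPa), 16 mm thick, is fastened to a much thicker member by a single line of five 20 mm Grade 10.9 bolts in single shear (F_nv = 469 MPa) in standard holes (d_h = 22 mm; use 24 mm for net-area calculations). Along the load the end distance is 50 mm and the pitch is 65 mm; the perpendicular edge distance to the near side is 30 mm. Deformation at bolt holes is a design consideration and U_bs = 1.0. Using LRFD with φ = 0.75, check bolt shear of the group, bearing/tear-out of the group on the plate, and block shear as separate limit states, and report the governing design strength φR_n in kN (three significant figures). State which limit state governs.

Bolt shear: A_b = π·20²/4 = 314.2 mm²; R_n = 469 × 314.2 × 5 × 1 / 1000 = 736.7 kN → 0.75 × 736.7 = 553 kN.
Bearing: edge l_c = 39, r_n = 299.5 kN; interior l_c = 43, r_n = 307.2 kN; R_n = 299.5 + 4·307.2 = 1528 kN → 1150 kN.
Block shear: A_gv = 4960, A_nv = 3232, A_nt = 288 mm²; R_n = min(0.6F_uA_nv, 0.6F_yA_gv) + U_bs·F_u·A_nt = 859.2 kN → 644 kN.
Bolt shear governs: 553 kN.

553 kN (bolt shear governs)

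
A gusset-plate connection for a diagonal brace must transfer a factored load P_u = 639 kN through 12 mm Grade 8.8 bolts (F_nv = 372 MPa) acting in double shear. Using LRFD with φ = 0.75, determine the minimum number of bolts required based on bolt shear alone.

11 bolts

A_b = π·12²/4 = 113.1 mm².
Per-bolt design strength φR_n = 0.75 × 372 × 113.1 × 2 / 1000 = 63.11 kN.
n ≥ 639 / 63.11 = 10.13 → use 11 bolts.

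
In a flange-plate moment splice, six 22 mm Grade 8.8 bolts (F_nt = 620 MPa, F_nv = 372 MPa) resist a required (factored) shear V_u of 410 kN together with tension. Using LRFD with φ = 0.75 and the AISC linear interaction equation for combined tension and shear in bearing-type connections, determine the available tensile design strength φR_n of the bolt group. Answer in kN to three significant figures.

695 kN

A_b = π·22²/4 = 380.1 mm²; f_rv = 410 × 1000 / (6 × 380.1) = 179.8 MPa.
F'_nt = 1.3 F_nt − (F_nt / φF_nv) f_rv = 1.3·620 − (620/(0.75·372))·179.8 = 406.5 MPa, capped at F_nt → F'_nt = 406.5 MPa.
R_n = F'_nt · A_b · n = 406.5 × 380.1 × 6 / 1000 = 927.2 kN.
Design strength φR_n = 0.75 × 927.2 = 695 kN.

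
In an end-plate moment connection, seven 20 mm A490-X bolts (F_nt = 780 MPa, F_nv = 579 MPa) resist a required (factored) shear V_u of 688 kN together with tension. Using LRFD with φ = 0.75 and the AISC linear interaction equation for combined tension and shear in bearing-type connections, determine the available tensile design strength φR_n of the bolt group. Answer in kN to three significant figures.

746 kN

A_b = π·20²/4 = 314.2 mm²; f_rv = 688 × 1000 / (7 × 314.2) = 312.9 MPa.
F'_nt = 1.3 F_nt − (F_nt / φF_nv) f_rv = 1.3·780 − (780/(0.75·579))·312.9 = 452.1 MPa, capped at F_nt → F'_nt = 452.1 MPa.
R_n = F'_nt · A_b · n = 452.1 × 314.2 × 7 / 1000 = 994.1 kN.
Design strength φR_n = 0.75 × 994.1 = 746 kN.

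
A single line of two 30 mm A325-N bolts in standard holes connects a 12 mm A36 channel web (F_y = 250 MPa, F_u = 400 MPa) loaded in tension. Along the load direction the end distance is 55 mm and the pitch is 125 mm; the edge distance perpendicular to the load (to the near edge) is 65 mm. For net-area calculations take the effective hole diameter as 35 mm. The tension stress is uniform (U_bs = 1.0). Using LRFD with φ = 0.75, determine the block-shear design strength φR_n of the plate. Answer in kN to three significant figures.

Shear plane L_v = 55 + 1·125 = 180 mm; A_gv = 180 × 12 = 2160 mm².
A_nv = (180 − 1.5·35) × 12 = 1530 mm².
A_nt = (65 − 0.5·35) × 12 = 570 mm².
0.6 F_u A_nv = 367.2 kN; 0.6 F_y A_gv = 324 kN → shear yielding governs the shear term.
R_n = 324 + 1.0 × 400 × 570 / 1000 = 552 kN.
Design strength φR_n = 0.75 × 552 = 414 kN.

414 kN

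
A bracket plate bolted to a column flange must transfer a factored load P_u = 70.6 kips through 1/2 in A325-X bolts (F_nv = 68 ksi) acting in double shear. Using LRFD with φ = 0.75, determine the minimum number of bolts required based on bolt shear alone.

4 bolts

A_b = π·0.5²/4 = 0.1963 in².
Per-bolt design strength φR_n = 0.75 × 68 × 0.1963 × 2 = 20.03 kips.
n ≥ 70.6 / 20.03 = 3.525 → use 4 bolts.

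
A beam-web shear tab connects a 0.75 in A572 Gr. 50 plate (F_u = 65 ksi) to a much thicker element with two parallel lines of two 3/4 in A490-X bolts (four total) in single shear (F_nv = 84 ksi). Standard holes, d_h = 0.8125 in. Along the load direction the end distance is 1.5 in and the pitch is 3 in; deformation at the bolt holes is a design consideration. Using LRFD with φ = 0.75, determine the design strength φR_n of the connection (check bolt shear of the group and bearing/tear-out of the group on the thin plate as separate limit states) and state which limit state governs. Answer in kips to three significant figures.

111 kips (bolt shear governs)

Bolt shear: A_b = π·0.75²/4 = 0.4418 in²; R_n = 84 × 0.4418 × 4 × 1 = 148.4 kips → 0.75 × 148.4 = 111 kips.
Bearing (1.2 l_c t F_u ≤ 2.4 d t F_u): upper limit = 2.4·0.75·0.75·65 = 87.75 kips.
  Edge l_c = 1.5 − 0.8125/2 = 1.094 → r_n = 63.98 kips; interior l_c = 3 − 0.8125 = 2.188 → r_n = 87.75 kips.
  R_n,bearing = 2·63.98 + 2·87.75 = 303.5 kips → 0.75 × 303.5 = 228 kips.
Bolt shear governs: 111 kips.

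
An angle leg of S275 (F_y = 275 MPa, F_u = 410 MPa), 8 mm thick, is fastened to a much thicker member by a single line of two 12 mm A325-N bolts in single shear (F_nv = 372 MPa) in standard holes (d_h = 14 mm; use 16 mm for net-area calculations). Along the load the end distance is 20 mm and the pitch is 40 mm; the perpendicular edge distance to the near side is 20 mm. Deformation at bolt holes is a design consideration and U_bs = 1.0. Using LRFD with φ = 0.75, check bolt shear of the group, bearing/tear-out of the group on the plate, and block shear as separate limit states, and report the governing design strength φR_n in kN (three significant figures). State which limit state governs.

Bolt shear: A_b = π·12²/4 = 113.1 mm²; R_n = 372 × 113.1 × 2 × 1 / 1000 = 84.14 kN → 0.75 × 84.14 = 63.1 kN.
Bearing: edge l_c = 13, r_n = 51.17 kN; interior l_c = 26, r_n = 94.46 kN; R_n = 51.17 + 1·94.46 = 145.6 kN → 109 kN.
Block shear: A_gv = 480, A_nv = 288, A_nt = 96 mm²; R_n = min(0.6F_uA_nv, 0.6F_yA_gv) + U_bs·F_u·A_nt = 110.2 kN → 82.7 kN.
Bolt shear governs: 63.1 kN.

63.1 kN (bolt shear governs)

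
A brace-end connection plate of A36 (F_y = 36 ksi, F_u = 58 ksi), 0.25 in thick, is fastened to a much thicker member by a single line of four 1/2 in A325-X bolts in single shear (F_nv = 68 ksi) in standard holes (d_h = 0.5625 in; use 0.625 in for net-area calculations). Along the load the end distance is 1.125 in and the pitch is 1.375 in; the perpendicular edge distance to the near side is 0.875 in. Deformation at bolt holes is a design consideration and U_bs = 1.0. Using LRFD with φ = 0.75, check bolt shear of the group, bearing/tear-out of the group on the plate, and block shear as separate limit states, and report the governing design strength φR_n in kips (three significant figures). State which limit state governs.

Bolt shear: A_b = π·0.5²/4 = 0.1963 in²; R_n = 68 × 0.1963 × 4 × 1 = 53.41 kips → 0.75 × 53.41 = 40.1 kips.
Bearing: edge l_c = 0.8438, r_n = 14.68 kips; interior l_c = 0.8125, r_n = 14.14 kips; R_n = 14.68 + 3·14.14 = 57.09 kips → 42.8 kips.
Block shear: A_gv = 1.312, A_nv = 0.7656, A_nt = 0.1406 in²; R_n = min(0.6F_uA_nv, 0.6F_yA_gv) + U_bs·F_u·A_nt = 34.8 kips → 26.1 kips.
Block shear governs: 26.1 kips.

26.1 kips (block shear governs)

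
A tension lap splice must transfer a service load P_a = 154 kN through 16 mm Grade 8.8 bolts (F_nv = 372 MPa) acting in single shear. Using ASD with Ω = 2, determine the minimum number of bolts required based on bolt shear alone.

A_b = π·16²/4 = 201.1 mm².
Per-bolt allowable strength R_n/Ω = 372 × 201.1 × 1 / 1000 / 2 = 37.4 kN.
n ≥ 154 / 37.4 = 4.118 → use 5 bolts.

5 bolts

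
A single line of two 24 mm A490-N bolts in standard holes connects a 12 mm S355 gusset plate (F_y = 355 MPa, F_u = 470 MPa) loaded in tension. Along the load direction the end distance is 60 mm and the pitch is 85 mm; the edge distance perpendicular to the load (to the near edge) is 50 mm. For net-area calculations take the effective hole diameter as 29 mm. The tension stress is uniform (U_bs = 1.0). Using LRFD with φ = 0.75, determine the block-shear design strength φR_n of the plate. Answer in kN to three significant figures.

408 kN

Shear plane L_v = 60 + 1·85 = 145 mm; A_gv = 145 × 12 = 1740 mm².
A_nv = (145 − 1.5·29) × 12 = 1218 mm².
A_nt = (50 − 0.5·29) × 12 = 426 mm².
0.6 F_u A_nv = 343.5 kN; 0.6 F_y A_gv = 370.6 kN → shear rupture governs the shear term.
R_n = 343.5 + 1.0 × 470 × 426 / 1000 = 543.7 kN.
Design strength φR_n = 0.75 × 543.7 = 408 kN.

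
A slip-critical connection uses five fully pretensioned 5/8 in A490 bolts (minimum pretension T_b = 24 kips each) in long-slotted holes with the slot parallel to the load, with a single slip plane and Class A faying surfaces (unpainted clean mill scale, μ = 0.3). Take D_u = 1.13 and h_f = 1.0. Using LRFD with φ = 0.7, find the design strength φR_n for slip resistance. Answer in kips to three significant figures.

R_n = μ · D_u · h_f · T_b · n_s · n_b = 0.3 × 1.13 × 1.0 × 24 × 1 × 5 = 40.68 kips.
Design strength φR_n = 0.7 × 40.68 = 28.5 kips.

28.5 kips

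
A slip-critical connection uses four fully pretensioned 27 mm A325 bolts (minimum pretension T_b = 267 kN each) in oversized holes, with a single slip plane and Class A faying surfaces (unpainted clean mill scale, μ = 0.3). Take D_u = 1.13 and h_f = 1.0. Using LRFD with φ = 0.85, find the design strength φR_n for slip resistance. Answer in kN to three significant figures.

308 kN

R_n = μ · D_u · h_f · T_b · n_s · n_b = 0.3 × 1.13 × 1.0 × 267 × 1 × 4 = 362.1 kN.
Design strength φR_n = 0.85 × 362.1 = 308 kN.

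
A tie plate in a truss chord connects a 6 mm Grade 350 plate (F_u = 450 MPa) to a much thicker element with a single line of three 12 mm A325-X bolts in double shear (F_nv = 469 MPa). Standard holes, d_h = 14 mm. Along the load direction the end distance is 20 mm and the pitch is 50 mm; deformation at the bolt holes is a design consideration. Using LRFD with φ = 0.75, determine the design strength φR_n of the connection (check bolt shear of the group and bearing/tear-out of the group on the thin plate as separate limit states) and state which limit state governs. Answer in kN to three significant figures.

Bolt shear: A_b = π·12²/4 = 113.1 mm²; R_n = 469 × 113.1 × 3 × 2 / 1000 = 318.3 kN → 0.75 × 318.3 = 239 kN.
Bearing (1.2 l_c t F_u ≤ 2.4 d t F_u): upper limit = 2.4·12·6·450 / 1000 = 77.76 kN.
  Edge l_c = 20 − 14/2 = 13 → r_n = 42.12 kN; interior l_c = 50 − 14 = 36 → r_n = 77.76 kN.
  R_n,bearing = 1·42.12 + 2·77.76 = 197.6 kN → 0.75 × 197.6 = 148 kN.
Bearing governs: 148 kN.

148 kN (bearing governs)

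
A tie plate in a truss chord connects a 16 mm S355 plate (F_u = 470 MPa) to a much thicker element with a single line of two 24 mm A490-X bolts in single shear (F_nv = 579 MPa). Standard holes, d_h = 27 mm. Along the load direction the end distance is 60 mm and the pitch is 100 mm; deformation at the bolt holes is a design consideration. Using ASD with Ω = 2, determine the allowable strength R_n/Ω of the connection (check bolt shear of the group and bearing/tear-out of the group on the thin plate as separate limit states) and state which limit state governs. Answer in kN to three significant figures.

Bolt shear: A_b = π·24²/4 = 452.4 mm²; R_n = 579 × 452.4 × 2 × 1 / 1000 = 523.9 kN → 523.9 / 2 = 262 kN.
Bearing (1.2 l_c t F_u ≤ 2.4 d t F_u): upper limit = 2.4·24·16·470 / 1000 = 433.2 kN.
  Edge l_c = 60 − 27/2 = 46.5 → r_n = 419.6 kN; interior l_c = 100 − 27 = 73 → r_n = 433.2 kN.
  R_n,bearing = 1·419.6 + 1·433.2 = 852.8 kN → 852.8 / 2 = 426 kN.
Bolt shear governs: 262 kN.

262 kN (bolt shear governs)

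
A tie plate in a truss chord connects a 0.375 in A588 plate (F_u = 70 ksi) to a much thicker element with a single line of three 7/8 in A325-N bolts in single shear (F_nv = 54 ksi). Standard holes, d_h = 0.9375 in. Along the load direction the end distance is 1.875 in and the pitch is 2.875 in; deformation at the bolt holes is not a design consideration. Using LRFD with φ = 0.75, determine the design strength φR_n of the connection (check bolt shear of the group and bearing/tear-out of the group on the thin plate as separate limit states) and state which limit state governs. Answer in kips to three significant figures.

Bolt shear: A_b = π·0.875²/4 = 0.6013 in²; R_n = 54 × 0.6013 × 3 × 1 = 97.41 kips → 0.75 × 97.41 = 73.1 kips.
Bearing (1.5 l_c t F_u ≤ 3.0 d t F_u): upper limit = 3.0·0.875·0.375·70 = 68.91 kips.
  Edge l_c = 1.875 − 0.9375/2 = 1.406 → r_n = 55.37 kips; interior l_c = 2.875 − 0.9375 = 1.938 → r_n = 68.91 kips.
  R_n,bearing = 1·55.37 + 2·68.91 = 193.2 kips → 0.75 × 193.2 = 145 kips.
Bolt shear governs: 73.1 kips.

73.1 kips (bolt shear governs)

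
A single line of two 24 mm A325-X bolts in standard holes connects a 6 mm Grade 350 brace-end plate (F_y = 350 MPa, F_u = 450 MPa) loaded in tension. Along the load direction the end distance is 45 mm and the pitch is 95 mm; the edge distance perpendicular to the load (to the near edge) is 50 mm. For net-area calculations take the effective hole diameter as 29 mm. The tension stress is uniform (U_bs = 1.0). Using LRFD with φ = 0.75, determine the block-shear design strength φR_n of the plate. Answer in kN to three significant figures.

189 kN

Shear plane L_v = 45 + 1·95 = 140 mm; A_gv = 140 × 6 = 840 mm².
A_nv = (140 − 1.5·29) × 6 = 579 mm².
A_nt = (50 − 0.5·29) × 6 = 213 mm².
0.6 F_u A_nv = 156.3 kN; 0.6 F_y A_gv = 176.4 kN → shear rupture governs the shear term.
R_n = 156.3 + 1.0 × 450 × 213 / 1000 = 252.2 kN.
Design strength φR_n = 0.75 × 252.2 = 189 kN.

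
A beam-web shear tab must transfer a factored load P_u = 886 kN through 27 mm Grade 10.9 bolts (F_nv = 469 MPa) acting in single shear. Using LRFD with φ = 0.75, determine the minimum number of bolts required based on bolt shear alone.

5 bolts

A_b = π·27²/4 = 572.6 mm².
Per-bolt design strength φR_n = 0.75 × 469 × 572.6 × 1 / 1000 = 201.4 kN.
n ≥ 886 / 201.4 = 4.399 → use 5 bolts.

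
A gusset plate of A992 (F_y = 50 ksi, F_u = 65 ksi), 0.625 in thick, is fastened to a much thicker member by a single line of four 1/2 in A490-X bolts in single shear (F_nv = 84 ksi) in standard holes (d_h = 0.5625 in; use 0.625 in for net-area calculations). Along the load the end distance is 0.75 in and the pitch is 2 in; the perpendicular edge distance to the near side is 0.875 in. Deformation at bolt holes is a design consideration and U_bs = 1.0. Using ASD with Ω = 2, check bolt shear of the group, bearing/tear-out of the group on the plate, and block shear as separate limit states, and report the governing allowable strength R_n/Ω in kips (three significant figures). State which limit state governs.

Bolt shear: A_b = π·0.5²/4 = 0.1963 in²; R_n = 84 × 0.1963 × 4 × 1 = 65.97 kips → 65.97 / 2 = 33 kips.
Bearing: edge l_c = 0.4688, r_n = 22.85 kips; interior l_c = 1.438, r_n = 48.75 kips; R_n = 22.85 + 3·48.75 = 169.1 kips → 84.6 kips.
Block shear: A_gv = 4.219, A_nv = 2.852, A_nt = 0.3516 in²; R_n = min(0.6F_uA_nv, 0.6F_yA_gv) + U_bs·F_u·A_nt = 134.1 kips → 67 kips.
Bolt shear governs: 33 kips.

33 kips (bolt shear governs)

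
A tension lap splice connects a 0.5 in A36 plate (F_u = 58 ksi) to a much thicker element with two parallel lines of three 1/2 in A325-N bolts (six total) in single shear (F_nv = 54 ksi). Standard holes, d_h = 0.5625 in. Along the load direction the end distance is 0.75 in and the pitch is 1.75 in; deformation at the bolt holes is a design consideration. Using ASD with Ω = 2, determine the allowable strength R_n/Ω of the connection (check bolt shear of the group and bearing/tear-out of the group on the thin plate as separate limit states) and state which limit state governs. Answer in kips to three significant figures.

Bolt shear: A_b = π·0.5²/4 = 0.1963 in²; R_n = 54 × 0.1963 × 6 × 1 = 63.62 kips → 63.62 / 2 = 31.8 kips.
Bearing (1.2 l_c t F_u ≤ 2.4 d t F_u): upper limit = 2.4·0.5·0.5·58 = 34.8 kips.
  Edge l_c = 0.75 − 0.5625/2 = 0.4688 → r_n = 16.31 kips; interior l_c = 1.75 − 0.5625 = 1.188 → r_n = 34.8 kips.
  R_n,bearing = 2·16.31 + 4·34.8 = 171.8 kips → 171.8 / 2 = 85.9 kips.
Bolt shear governs: 31.8 kips.

31.8 kips (bolt shear governs)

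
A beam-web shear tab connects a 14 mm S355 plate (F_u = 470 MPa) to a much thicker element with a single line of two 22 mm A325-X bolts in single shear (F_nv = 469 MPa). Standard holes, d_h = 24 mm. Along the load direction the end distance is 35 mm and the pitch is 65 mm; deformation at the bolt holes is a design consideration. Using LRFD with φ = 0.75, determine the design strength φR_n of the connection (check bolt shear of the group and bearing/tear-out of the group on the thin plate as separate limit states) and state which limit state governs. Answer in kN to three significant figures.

267 kN (bolt shear governs)

Bolt shear: A_b = π·22²/4 = 380.1 mm²; R_n = 469 × 380.1 × 2 × 1 / 1000 = 356.6 kN → 0.75 × 356.6 = 267 kN.
Bearing (1.2 l_c t F_u ≤ 2.4 d t F_u): upper limit = 2.4·22·14·470 / 1000 = 347.4 kN.
  Edge l_c = 35 − 24/2 = 23 → r_n = 181.6 kN; interior l_c = 65 − 24 = 41 → r_n = 323.7 kN.
  R_n,bearing = 1·181.6 + 1·323.7 = 505.3 kN → 0.75 × 505.3 = 379 kN.
Bolt shear governs: 267 kN.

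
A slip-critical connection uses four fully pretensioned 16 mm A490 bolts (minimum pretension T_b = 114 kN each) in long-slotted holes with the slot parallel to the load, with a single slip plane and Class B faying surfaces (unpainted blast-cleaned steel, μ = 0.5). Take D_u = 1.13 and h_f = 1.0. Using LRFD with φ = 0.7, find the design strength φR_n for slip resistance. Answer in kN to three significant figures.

180 kN

R_n = μ · D_u · h_f · T_b · n_s · n_b = 0.5 × 1.13 × 1.0 × 114 × 1 × 4 = 257.6 kN.
Design strength φR_n = 0.7 × 257.6 = 180 kN.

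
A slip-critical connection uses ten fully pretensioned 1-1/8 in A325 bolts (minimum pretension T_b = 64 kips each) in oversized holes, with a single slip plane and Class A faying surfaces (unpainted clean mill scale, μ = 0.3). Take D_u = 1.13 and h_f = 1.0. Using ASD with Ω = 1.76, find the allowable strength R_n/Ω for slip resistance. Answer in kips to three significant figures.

123 kips

R_n = μ · D_u · h_f · T_b · n_s · n_b = 0.3 × 1.13 × 1.0 × 64 × 1 × 10 = 217 kips.
Allowable strength R_n/Ω = 217 / 1.76 = 123 kips.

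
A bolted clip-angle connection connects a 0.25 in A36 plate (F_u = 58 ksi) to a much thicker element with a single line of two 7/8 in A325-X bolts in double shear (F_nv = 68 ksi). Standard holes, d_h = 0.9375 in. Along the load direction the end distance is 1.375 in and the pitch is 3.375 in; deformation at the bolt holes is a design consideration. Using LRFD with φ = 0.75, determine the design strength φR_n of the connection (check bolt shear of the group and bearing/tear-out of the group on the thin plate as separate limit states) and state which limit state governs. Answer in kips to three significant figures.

Bolt shear: A_b = π·0.875²/4 = 0.6013 in²; R_n = 68 × 0.6013 × 2 × 2 = 163.6 kips → 0.75 × 163.6 = 123 kips.
Bearing (1.2 l_c t F_u ≤ 2.4 d t F_u): upper limit = 2.4·0.875·0.25·58 = 30.45 kips.
  Edge l_c = 1.375 − 0.9375/2 = 0.9062 → r_n = 15.77 kips; interior l_c = 3.375 − 0.9375 = 2.438 → r_n = 30.45 kips.
  R_n,bearing = 1·15.77 + 1·30.45 = 46.22 kips → 0.75 × 46.22 = 34.7 kips.
Bearing governs: 34.7 kips.

34.7 kips (bearing governs)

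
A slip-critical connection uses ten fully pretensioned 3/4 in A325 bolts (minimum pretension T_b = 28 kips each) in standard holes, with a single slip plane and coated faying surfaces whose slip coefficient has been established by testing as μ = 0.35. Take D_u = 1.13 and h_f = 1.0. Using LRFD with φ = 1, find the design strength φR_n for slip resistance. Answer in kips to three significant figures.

111 kips

R_n = μ · D_u · h_f · T_b · n_s · n_b = 0.35 × 1.13 × 1.0 × 28 × 1 × 10 = 110.7 kips.
Design strength φR_n = 1 × 110.7 = 111 kips.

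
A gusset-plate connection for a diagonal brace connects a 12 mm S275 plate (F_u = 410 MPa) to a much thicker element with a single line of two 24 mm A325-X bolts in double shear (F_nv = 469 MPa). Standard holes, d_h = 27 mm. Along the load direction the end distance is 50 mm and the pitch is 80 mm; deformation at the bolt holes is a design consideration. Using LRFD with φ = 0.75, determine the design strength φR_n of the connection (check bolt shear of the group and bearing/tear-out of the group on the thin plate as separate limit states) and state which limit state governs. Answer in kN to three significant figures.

Bolt shear: A_b = π·24²/4 = 452.4 mm²; R_n = 469 × 452.4 × 2 × 2 / 1000 = 848.7 kN → 0.75 × 848.7 = 637 kN.
Bearing (1.2 l_c t F_u ≤ 2.4 d t F_u): upper limit = 2.4·24·12·410 / 1000 = 283.4 kN.
  Edge l_c = 50 − 27/2 = 36.5 → r_n = 215.5 kN; interior l_c = 80 − 27 = 53 → r_n = 283.4 kN.
  R_n,bearing = 1·215.5 + 1·283.4 = 498.9 kN → 0.75 × 498.9 = 374 kN.
Bearing governs: 374 kN.

374 kN (bearing governs)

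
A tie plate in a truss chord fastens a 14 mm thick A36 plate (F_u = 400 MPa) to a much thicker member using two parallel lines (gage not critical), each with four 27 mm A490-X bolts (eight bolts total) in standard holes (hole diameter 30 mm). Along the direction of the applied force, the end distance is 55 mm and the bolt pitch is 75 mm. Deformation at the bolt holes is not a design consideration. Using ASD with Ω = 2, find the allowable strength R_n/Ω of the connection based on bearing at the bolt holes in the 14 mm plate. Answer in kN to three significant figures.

Per bolt r_n = 1.5 l_c t F_u ≤ 3.0 d t F_u; upper limit = 3.0 × 27 × 14 × 400 / 1000 = 453.6 kN.
Edge bolt: l_c = 55 − 30/2 = 40 mm → 1.5 × 40 × 14 × 400 / 1000 = 336 → r_n = 336 kN.
Interior bolts: l_c = 75 − 30 = 45 mm → 1.5 × 45 × 14 × 400 / 1000 = 378 → r_n = 378 kN.
R_n = 2 × 336 + 6 × 378 = 2940 kN.
Allowable strength R_n/Ω = 2940 / 2 = 1470 kN.

1470 kN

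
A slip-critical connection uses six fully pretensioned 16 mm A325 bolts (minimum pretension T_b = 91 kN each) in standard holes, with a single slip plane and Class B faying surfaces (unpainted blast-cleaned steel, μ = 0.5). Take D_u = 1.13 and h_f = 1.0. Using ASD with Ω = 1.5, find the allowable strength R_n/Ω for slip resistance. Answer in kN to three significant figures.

206 kN

R_n = μ · D_u · h_f · T_b · n_s · n_b = 0.5 × 1.13 × 1.0 × 91 × 1 × 6 = 308.5 kN.
Allowable strength R_n/Ω = 308.5 / 1.5 = 206 kN.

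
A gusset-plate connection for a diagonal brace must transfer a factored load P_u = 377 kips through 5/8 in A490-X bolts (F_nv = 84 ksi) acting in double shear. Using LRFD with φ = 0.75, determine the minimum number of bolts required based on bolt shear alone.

A_b = π·0.625²/4 = 0.3068 in².
Per-bolt design strength φR_n = 0.75 × 84 × 0.3068 × 2 = 38.66 kips.
n ≥ 377 / 38.66 = 9.753 → use 10 bolts.

10 bolts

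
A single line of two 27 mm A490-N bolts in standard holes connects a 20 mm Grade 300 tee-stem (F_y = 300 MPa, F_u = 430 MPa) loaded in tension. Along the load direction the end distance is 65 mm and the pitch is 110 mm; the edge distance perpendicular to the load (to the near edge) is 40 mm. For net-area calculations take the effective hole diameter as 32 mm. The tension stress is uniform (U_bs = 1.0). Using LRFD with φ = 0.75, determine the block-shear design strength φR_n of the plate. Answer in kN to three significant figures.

Shear plane L_v = 65 + 1·110 = 175 mm; A_gv = 175 × 20 = 3500 mm².
A_nv = (175 − 1.5·32) × 20 = 2540 mm².
A_nt = (40 − 0.5·32) × 20 = 480 mm².
0.6 F_u A_nv = 655.3 kN; 0.6 F_y A_gv = 630 kN → shear yielding governs the shear term.
R_n = 630 + 1.0 × 430 × 480 / 1000 = 836.4 kN.
Design strength φR_n = 0.75 × 836.4 = 627 kN.

627 kN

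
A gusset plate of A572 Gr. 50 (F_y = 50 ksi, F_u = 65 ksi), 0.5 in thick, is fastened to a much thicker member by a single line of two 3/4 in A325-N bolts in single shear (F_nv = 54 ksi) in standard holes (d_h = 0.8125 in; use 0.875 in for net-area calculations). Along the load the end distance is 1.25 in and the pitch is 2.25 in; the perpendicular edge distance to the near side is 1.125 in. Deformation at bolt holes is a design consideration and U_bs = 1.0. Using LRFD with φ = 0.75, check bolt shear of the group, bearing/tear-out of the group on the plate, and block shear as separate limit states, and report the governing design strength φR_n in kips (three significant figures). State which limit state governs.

Bolt shear: A_b = π·0.75²/4 = 0.4418 in²; R_n = 54 × 0.4418 × 2 × 1 = 47.71 kips → 0.75 × 47.71 = 35.8 kips.
Bearing: edge l_c = 0.8438, r_n = 32.91 kips; interior l_c = 1.438, r_n = 56.06 kips; R_n = 32.91 + 1·56.06 = 88.97 kips → 66.7 kips.
Block shear: A_gv = 1.75, A_nv = 1.094, A_nt = 0.3438 in²; R_n = min(0.6F_uA_nv, 0.6F_yA_gv) + U_bs·F_u·A_nt = 65 kips → 48.8 kips.
Bolt shear governs: 35.8 kips.

35.8 kips (bolt shear governs)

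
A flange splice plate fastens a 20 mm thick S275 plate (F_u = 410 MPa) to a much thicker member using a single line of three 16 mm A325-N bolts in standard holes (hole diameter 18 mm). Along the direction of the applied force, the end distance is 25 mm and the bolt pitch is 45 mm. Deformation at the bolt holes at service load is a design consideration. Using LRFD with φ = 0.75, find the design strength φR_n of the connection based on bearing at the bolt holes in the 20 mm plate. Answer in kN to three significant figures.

517 kN

Per bolt r_n = 1.2 l_c t F_u ≤ 2.4 d t F_u; upper limit = 2.4 × 16 × 20 × 410 / 1000 = 314.9 kN.
Edge bolt: l_c = 25 − 18/2 = 16 mm → 1.2 × 16 × 20 × 410 / 1000 = 157.4 → r_n = 157.4 kN.
Interior bolts: l_c = 45 − 18 = 27 mm → 1.2 × 27 × 20 × 410 / 1000 = 265.7 → r_n = 265.7 kN.
R_n = 1 × 157.4 + 2 × 265.7 = 688.8 kN.
Design strength φR_n = 0.75 × 688.8 = 517 kN.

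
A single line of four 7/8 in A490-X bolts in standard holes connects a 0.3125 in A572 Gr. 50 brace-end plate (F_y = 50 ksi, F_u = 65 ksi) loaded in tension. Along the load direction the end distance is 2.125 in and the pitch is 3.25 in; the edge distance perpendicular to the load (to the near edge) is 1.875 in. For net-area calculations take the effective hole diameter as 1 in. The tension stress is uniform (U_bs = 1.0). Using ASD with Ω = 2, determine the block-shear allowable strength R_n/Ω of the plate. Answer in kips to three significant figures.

65 kips

Shear plane L_v = 2.125 + 3·3.25 = 11.88 in; A_gv = 11.88 × 0.3125 = 3.711 in².
A_nv = (11.88 − 3.5·1) × 0.3125 = 2.617 in².
A_nt = (1.875 − 0.5·1) × 0.3125 = 0.4297 in².
0.6 F_u A_nv = 102.1 kips; 0.6 F_y A_gv = 111.3 kips → shear rupture governs the shear term.
R_n = 102.1 + 1.0 × 65 × 0.4297 = 130 kips.
Allowable strength R_n/Ω = 130 / 2 = 65 kips.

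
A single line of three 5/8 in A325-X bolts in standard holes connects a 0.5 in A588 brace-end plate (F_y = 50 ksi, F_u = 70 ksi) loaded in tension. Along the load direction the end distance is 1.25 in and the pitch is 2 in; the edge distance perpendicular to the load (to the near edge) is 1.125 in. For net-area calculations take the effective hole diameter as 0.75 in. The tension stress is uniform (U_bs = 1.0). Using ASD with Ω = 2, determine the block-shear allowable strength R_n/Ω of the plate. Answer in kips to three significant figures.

Shear plane L_v = 1.25 + 2·2 = 5.25 in; A_gv = 5.25 × 0.5 = 2.625 in².
A_nv = (5.25 − 2.5·0.75) × 0.5 = 1.688 in².
A_nt = (1.125 − 0.5·0.75) × 0.5 = 0.375 in².
0.6 F_u A_nv = 70.88 kips; 0.6 F_y A_gv = 78.75 kips → shear rupture governs the shear term.
R_n = 70.88 + 1.0 × 70 × 0.375 = 97.12 kips.
Allowable strength R_n/Ω = 97.12 / 2 = 48.6 kips.

48.6 kips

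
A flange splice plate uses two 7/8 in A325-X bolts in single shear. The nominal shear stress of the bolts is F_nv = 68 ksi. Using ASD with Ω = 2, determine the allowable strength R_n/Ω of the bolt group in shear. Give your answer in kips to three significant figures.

A_b = π × 0.875² / 4 = 0.6013 in².
R_n = F_nv · A_b · n · n_s = 68 × 0.6013 × 2 × 1 = 81.78 kips.
Allowable strength R_n/Ω = 81.78 / 2 = 40.9 kips.

40.9 kips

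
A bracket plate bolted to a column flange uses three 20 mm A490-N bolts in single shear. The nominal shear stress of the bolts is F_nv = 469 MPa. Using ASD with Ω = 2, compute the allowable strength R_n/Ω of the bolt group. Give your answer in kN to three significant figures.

A_b = π × 20² / 4 = 314.2 mm².
R_n = F_nv · A_b · n · n_s = 469 × 314.2 × 3 × 1 / 1000 = 442 kN.
Allowable strength R_n/Ω = 442 / 2 = 221 kN.

221 kN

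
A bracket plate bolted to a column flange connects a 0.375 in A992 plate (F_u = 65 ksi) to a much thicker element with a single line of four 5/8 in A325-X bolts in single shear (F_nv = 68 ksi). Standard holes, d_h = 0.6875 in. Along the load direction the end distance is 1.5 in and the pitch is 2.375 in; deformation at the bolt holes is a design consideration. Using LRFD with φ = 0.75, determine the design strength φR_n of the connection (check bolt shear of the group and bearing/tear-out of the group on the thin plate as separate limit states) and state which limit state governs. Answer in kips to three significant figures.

Bolt shear: A_b = π·0.625²/4 = 0.3068 in²; R_n = 68 × 0.3068 × 4 × 1 = 83.45 kips → 0.75 × 83.45 = 62.6 kips.
Bearing (1.2 l_c t F_u ≤ 2.4 d t F_u): upper limit = 2.4·0.625·0.375·65 = 36.56 kips.
  Edge l_c = 1.5 − 0.6875/2 = 1.156 → r_n = 33.82 kips; interior l_c = 2.375 − 0.6875 = 1.688 → r_n = 36.56 kips.
  R_n,bearing = 1·33.82 + 3·36.56 = 143.5 kips → 0.75 × 143.5 = 108 kips.
Bolt shear governs: 62.6 kips.

62.6 kips (bolt shear governs)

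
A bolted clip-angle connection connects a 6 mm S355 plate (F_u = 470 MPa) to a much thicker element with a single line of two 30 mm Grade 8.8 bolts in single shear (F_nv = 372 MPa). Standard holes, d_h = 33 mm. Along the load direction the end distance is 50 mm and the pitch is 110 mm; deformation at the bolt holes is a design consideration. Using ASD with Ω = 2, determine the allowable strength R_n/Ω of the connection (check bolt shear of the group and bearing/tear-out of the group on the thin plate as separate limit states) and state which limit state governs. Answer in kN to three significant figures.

Bolt shear: A_b = π·30²/4 = 706.9 mm²; R_n = 372 × 706.9 × 2 × 1 / 1000 = 525.9 kN → 525.9 / 2 = 263 kN.
Bearing (1.2 l_c t F_u ≤ 2.4 d t F_u): upper limit = 2.4·30·6·470 / 1000 = 203 kN.
  Edge l_c = 50 − 33/2 = 33.5 → r_n = 113.4 kN; interior l_c = 110 − 33 = 77 → r_n = 203 kN.
  R_n,bearing = 1·113.4 + 1·203 = 316.4 kN → 316.4 / 2 = 158 kN.
Bearing governs: 158 kN.

158 kN (bearing governs)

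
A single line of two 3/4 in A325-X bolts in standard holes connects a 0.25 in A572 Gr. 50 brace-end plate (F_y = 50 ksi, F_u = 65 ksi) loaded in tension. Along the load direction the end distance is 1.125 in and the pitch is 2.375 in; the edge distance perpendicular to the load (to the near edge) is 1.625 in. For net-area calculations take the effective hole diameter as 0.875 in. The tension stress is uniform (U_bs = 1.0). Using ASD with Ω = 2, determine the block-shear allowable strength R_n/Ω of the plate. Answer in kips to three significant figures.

Shear plane L_v = 1.125 + 1·2.375 = 3.5 in; A_gv = 3.5 × 0.25 = 0.875 in².
A_nv = (3.5 − 1.5·0.875) × 0.25 = 0.5469 in².
A_nt = (1.625 − 0.5·0.875) × 0.25 = 0.2969 in².
0.6 F_u A_nv = 21.33 kips; 0.6 F_y A_gv = 26.25 kips → shear rupture governs the shear term.
R_n = 21.33 + 1.0 × 65 × 0.2969 = 40.62 kips.
Allowable strength R_n/Ω = 40.62 / 2 = 20.3 kips.

20.3 kips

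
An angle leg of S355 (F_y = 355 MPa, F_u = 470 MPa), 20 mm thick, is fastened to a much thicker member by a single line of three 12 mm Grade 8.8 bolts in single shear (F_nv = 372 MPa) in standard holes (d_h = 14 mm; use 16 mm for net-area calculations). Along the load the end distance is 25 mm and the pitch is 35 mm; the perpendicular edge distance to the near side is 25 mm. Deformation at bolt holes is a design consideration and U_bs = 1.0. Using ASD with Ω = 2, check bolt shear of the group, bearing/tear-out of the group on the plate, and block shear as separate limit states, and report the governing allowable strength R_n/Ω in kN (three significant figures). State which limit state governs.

Bolt shear: A_b = π·12²/4 = 113.1 mm²; R_n = 372 × 113.1 × 3 × 1 / 1000 = 126.2 kN → 126.2 / 2 = 63.1 kN.
Bearing: edge l_c = 18, r_n = 203 kN; interior l_c = 21, r_n = 236.9 kN; R_n = 203 + 2·236.9 = 676.8 kN → 338 kN.
Block shear: A_gv = 1900, A_nv = 1100, A_nt = 340 mm²; R_n = min(0.6F_uA_nv, 0.6F_yA_gv) + U_bs·F_u·A_nt = 470 kN → 235 kN.
Bolt shear governs: 63.1 kN.

63.1 kN (bolt shear governs)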